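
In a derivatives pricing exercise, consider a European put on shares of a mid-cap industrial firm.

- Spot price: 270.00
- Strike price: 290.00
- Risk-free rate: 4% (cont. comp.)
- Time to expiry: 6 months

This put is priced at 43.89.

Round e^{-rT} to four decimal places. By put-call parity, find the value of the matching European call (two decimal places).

exp(−rT) = exp(−0.04·0.5) = 0.9802
Put-call parity: C − P = S − K·e^(−rT) = 270 − 290·0.9802 = 270 − 284.2580 = -14.2580
C = P + (C − P) = 43.89 + (-14.2580) = 29.6320

29.63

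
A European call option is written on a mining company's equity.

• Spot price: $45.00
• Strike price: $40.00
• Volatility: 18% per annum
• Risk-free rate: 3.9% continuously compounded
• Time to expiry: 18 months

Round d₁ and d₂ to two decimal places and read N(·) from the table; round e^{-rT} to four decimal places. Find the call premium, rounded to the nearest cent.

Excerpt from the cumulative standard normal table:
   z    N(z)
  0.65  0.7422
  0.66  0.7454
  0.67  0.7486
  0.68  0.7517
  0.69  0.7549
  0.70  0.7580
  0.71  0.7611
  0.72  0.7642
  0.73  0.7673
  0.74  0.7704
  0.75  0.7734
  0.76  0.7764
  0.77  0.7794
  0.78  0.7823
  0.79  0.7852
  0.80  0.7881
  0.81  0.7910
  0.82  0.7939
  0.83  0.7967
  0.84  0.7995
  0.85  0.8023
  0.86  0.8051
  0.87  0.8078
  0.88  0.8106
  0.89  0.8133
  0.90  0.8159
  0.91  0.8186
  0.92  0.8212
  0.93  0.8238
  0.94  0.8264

σ√T = 0.18 × 1.2247 = 0.2205
d₁ = [ln(45/40) + (0.039 + 0.18²/2)·1.5] / 0.2205 = [0.1178 + 0.0828] / 0.2205 = 0.9099 → 0.91
d₂ = d₁ − σ√T = 0.9099 − 0.2205 = 0.6894 → 0.69
exp(−rT) = exp(−0.039·1.5) = 0.9432
N(d₁) = N(0.91) = 0.8186;  N(d₂) = N(0.69) = 0.7549
C = 45·0.8186 − 40·0.9432·0.7549 = 36.8370 − 28.4809 = 8.3561

$8.36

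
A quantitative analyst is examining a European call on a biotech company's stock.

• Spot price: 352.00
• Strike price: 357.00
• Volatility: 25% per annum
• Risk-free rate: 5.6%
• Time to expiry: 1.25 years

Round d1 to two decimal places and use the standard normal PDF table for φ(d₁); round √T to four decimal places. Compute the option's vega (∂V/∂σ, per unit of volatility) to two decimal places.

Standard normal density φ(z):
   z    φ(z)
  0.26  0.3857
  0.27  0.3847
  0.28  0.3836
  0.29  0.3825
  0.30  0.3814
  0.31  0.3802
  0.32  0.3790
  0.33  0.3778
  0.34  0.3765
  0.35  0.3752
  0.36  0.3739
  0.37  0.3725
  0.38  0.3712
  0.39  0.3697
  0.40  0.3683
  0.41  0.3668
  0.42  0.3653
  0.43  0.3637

148.17

σ√T = 0.25·√1.25 = 0.2795
ln(S/K) + (r + σ²/2)T = ln(352/357) + (0.056 + 0.25²/2)·1.25 = -0.0141 + 0.1091 = 0.0950
d₁ = 0.0950 / 0.2795 = 0.3397 ⇒ 0.34
√T = √1.25 = 1.1180
φ(d₁) = φ(0.34) = 0.3765
vega = S·φ(d₁)·√T = 352·0.3765·1.1180 = 148.1663
(The put has the same vega.)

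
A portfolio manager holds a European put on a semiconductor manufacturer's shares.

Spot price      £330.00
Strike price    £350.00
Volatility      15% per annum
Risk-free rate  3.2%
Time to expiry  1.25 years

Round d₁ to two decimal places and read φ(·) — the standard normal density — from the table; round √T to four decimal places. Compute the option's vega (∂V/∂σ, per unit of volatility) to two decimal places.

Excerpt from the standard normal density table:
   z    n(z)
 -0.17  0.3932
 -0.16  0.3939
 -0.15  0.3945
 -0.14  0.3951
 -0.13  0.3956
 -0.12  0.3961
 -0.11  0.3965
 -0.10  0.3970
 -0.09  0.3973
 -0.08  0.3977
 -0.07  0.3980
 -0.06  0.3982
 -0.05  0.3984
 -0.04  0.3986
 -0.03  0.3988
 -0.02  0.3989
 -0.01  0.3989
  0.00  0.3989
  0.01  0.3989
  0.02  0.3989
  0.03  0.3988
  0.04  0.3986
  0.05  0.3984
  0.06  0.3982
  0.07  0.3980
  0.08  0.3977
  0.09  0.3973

T = 1.25;  σ√T = 0.1677
d₁ = [ln(330/350) + (0.032 + 0.15²/2)·1.25] / 0.1677 = [-0.0588 + 0.0541] / 0.1677 = -0.0285 → -0.03
√T = √1.25 = 1.1180
φ(d₁) = φ(-0.03) = 0.3988
vega = S·φ(d₁)·√T = 330·0.3988·1.1180 = 147.1333
(The call has the same vega.)

147.13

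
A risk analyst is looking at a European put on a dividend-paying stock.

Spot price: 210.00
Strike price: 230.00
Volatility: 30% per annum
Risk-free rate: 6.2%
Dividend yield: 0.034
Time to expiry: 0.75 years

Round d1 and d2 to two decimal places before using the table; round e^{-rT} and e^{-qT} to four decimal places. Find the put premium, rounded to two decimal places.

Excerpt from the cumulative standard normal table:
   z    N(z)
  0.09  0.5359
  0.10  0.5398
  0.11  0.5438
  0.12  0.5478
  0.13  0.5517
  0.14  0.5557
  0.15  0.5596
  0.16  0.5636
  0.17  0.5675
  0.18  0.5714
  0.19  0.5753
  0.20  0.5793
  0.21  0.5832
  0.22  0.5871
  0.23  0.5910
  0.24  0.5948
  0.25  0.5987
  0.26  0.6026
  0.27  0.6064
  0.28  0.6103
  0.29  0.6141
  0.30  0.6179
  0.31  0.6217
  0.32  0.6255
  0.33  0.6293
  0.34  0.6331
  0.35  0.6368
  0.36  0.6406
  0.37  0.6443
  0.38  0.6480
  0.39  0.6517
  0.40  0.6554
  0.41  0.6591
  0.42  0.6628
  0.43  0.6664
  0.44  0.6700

σ√T = 0.3·√0.75 = 0.2598
d₁ = [ln(210/230) + (0.062 − 0.034 + 0.3²/2)·0.75] / 0.2598 = [-0.0910 + 0.0547] / 0.2598 = -0.1394 ≈ -0.14
d₂ = d₁ − σ√T = -0.1394 − 0.2598 = -0.3992 ≈ -0.40
e^(−qT) = e^(−0.034·0.75) = 0.9748;  e^(−rT) = e^(−0.062·0.75) = 0.9546
N(−d₂) = N(0.40) = 0.6554;  N(−d₁) = N(0.14) = 0.5557
P = 230·0.9546·0.6554 − 210·0.9748·0.5557 = 143.8983 − 113.7562 = 30.1421

30.14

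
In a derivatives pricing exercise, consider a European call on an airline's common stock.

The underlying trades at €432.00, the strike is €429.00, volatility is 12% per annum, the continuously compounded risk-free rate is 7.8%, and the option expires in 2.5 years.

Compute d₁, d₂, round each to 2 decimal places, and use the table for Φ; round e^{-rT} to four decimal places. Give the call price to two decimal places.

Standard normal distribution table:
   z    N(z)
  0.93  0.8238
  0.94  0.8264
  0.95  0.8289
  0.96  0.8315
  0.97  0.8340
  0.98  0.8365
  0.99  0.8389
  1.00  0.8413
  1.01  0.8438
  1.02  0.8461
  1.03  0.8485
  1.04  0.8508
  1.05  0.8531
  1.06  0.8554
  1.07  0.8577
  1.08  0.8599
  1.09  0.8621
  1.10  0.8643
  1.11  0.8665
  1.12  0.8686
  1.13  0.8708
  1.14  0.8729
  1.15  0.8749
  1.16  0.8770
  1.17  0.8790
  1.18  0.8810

€84.48

T = 2.5;  σ√T = 0.1897
d₁ = [ln(432/429) + (0.078 + 0.12²/2)·2.5] / 0.1897 = [0.0070 + 0.2130] / 0.1897 = 1.1593 ≈ 1.16
d₂ = d₁ − σ√T = 1.1593 − 0.1897 = 0.9696 ≈ 0.97
exp(−rT) = exp(−0.078·2.5) = 0.8228
C = 432·N(1.16) − 429·0.8228·N(0.97) = 432·0.8770 − 429·0.8228·0.8340 = 378.8640 − 294.3863 = 84.4777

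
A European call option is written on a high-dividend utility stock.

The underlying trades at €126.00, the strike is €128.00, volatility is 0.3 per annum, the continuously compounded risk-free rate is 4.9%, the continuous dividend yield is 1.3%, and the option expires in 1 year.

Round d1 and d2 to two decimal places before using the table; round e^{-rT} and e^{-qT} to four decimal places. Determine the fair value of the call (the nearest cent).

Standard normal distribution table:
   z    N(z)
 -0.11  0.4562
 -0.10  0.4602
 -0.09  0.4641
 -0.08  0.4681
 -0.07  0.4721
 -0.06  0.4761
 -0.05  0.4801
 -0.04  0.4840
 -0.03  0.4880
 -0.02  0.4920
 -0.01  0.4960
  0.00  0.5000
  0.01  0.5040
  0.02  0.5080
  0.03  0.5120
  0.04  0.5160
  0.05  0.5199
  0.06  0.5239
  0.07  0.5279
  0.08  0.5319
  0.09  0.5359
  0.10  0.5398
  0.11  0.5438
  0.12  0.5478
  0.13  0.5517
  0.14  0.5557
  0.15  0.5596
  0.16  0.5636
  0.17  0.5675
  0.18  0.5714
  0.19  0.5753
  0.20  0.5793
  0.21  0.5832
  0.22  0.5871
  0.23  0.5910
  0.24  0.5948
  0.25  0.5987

€15.97

σ√T = 0.3 × 1.0000 = 0.3000
d₁ = [ln(126/128) + (0.049 − 0.013 + 0.3²/2)·1] / 0.3000 = [-0.0157 + 0.0810] / 0.3000 = 0.2175 which rounds to 0.22
d₂ = d₁ − σ√T = 0.2175 − 0.3000 = -0.0825 which rounds to -0.08
e^(−qT) = e^(−0.013·1) = 0.9871;  e^(−rT) = e^(−0.049·1) = 0.9522
N(d₁) = N(0.22) = 0.5871;  N(d₂) = N(-0.08) = 0.4681
C = 126·0.9871·0.5871 − 128·0.9522·0.4681 = 73.0203 − 57.0528 = 15.9676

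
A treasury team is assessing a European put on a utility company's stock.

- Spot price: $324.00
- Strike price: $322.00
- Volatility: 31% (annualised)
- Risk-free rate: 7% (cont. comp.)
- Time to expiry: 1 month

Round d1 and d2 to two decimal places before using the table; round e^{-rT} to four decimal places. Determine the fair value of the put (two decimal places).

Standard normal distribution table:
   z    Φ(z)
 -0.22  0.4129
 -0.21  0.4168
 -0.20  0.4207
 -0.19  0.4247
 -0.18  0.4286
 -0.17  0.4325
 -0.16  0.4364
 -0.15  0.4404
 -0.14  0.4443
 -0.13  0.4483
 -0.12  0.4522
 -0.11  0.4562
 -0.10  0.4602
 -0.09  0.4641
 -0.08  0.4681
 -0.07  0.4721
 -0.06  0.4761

$9.71

T = 0.08333;  σ√T = 0.0895
d₁ = [ln(324/322) + (0.07 + ½·0.31²)·0.08333] / (σ√T) = (0.0062 + 0.0098) / 0.0895 = 0.1791 ⇒ 0.18
d₂ = 0.1791 − 0.0895 = 0.0896 ⇒ 0.09
exp(−rT) = exp(−0.07·0.08333) = 0.9942
P = 322·0.9942·N(-0.09) − 324·N(-0.18) = 322·0.9942·0.4641 − 324·0.4286 = 148.5734 − 138.8664 = 9.7070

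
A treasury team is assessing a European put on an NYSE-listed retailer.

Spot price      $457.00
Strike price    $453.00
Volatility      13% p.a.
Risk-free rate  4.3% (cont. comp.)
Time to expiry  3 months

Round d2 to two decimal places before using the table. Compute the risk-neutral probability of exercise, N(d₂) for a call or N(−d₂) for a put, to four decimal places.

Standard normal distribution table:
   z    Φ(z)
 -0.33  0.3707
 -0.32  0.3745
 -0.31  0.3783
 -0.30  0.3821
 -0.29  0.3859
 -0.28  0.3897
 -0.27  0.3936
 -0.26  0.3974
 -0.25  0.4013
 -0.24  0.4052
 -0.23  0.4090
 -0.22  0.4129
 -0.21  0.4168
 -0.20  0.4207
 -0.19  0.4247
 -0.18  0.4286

T = 0.25;  σ√T = 0.0650
d₁ = [ln(457/453) + (0.043 + 0.13²/2)·0.25] / 0.0650 = [0.0088 + 0.0129] / 0.0650 = 0.3331 ≈ 0.33
d₂ = d₁ − σ√T = 0.3331 − 0.0650 = 0.2681 ≈ 0.27
Pr(exercise) under Q = N(−d₂) = N(-0.27) = 0.3936

0.3936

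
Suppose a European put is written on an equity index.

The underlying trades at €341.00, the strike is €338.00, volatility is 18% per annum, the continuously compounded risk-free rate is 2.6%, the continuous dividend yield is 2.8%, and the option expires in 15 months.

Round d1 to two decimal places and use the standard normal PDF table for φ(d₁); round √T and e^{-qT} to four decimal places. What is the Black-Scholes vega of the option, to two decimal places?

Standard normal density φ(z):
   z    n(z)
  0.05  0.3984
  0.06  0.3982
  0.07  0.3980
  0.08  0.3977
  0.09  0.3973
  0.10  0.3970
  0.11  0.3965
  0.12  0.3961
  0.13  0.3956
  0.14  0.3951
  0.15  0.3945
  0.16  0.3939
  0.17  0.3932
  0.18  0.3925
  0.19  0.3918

σ√T = 0.18·√1.25 = 0.2012
d₁ = [ln(341/338) + (0.026 − 0.028 + ½·0.18²)·1.25] / (σ√T) = (0.0088 + 0.0177) / 0.2012 = 0.1321 ≈ 0.13
√T = √1.25 = 1.1180
φ(d₁) = φ(0.13) = 0.3956
exp(−qT) = exp(−0.028·1.25) = 0.9656
vega = S·exp(−qT)·φ(d₁)·√T = 341·0.9656·0.3956·1.1180 = 145.6296

145.63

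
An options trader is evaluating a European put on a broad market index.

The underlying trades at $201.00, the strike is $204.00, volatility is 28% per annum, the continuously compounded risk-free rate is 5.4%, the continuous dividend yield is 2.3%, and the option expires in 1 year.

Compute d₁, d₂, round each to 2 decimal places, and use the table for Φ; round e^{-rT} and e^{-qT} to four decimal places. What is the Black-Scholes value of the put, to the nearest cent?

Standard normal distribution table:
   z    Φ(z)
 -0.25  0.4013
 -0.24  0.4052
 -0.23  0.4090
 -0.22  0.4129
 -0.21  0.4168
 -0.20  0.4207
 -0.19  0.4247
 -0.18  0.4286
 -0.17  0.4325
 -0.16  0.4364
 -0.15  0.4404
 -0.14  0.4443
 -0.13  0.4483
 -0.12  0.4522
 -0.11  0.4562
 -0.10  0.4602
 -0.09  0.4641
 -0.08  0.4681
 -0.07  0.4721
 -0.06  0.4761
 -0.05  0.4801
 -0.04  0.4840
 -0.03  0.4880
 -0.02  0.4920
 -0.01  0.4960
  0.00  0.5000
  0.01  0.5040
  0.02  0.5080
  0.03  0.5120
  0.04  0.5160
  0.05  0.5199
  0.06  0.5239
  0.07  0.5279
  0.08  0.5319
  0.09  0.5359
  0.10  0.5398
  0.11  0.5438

$20.16

σ√T = 0.28 × 1.0000 = 0.2800
d₁ = [ln(201/204) + (0.054 − 0.023 + 0.28²/2)·1] / 0.2800 = [-0.0148 + 0.0702] / 0.2800 = 0.1978 which rounds to 0.20
d₂ = d₁ − σ√T = 0.1978 − 0.2800 = -0.0822 which rounds to -0.08
exp(−qT) = exp(−0.023·1) = 0.9773;  exp(−rT) = exp(−0.054·1) = 0.9474
N(−d₂) = N(0.08) = 0.5319;  N(−d₁) = N(-0.20) = 0.4207
P = 204·0.9474·0.5319 − 201·0.9773·0.4207 = 102.8001 − 82.6412 = 20.1589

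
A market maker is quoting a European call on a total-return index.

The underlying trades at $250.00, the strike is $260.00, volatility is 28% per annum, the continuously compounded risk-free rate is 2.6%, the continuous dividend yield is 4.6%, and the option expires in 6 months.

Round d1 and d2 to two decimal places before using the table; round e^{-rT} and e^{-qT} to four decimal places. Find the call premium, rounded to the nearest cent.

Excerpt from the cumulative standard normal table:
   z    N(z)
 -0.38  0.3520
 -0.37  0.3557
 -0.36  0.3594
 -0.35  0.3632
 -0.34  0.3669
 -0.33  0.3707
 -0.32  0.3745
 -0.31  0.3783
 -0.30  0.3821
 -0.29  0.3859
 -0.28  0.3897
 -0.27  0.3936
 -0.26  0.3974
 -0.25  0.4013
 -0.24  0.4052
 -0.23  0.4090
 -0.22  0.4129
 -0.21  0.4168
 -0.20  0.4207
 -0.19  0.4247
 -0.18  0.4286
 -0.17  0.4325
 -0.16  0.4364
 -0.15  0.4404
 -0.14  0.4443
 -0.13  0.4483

$14.39

σ√T = 0.28 × 0.7071 = 0.1980
d₁ = [ln(250/260) + (0.026 − 0.046 + ½·0.28²)·0.5] / (σ√T) = (-0.0392 + 0.0096) / 0.1980 = -0.1496 which rounds to -0.15
d₂ = -0.1496 − 0.1980 = -0.3476 which rounds to -0.35
e^(−qT) = e^(−0.046·0.5) = 0.9773;  e^(−rT) = e^(−0.026·0.5) = 0.9871
N(d₁) = N(-0.15) = 0.4404;  N(d₂) = N(-0.35) = 0.3632
C = 250·0.9773·0.4404 − 260·0.9871·0.3632 = 107.6007 − 93.2138 = 14.3869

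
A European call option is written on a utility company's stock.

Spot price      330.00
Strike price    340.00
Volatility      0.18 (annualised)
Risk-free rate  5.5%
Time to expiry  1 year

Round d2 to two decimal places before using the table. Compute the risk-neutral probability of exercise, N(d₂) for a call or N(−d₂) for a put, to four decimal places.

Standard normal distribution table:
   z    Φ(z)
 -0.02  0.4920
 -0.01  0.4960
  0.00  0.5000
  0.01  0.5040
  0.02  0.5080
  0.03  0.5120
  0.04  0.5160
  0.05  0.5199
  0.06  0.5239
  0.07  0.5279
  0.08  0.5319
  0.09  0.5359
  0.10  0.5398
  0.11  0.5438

0.5199

σ√T = 0.18 × 1.0000 = 0.1800
d₁ = [ln(330/340) + (0.055 + 0.18²/2)·1] / 0.1800 = [-0.0299 + 0.0712] / 0.1800 = 0.2297 → 0.23
d₂ = d₁ − σ√T = 0.2297 − 0.1800 = 0.0497 → 0.05
Risk-neutral Pr[S_T > K] = N(d₂) = N(0.05) = 0.5199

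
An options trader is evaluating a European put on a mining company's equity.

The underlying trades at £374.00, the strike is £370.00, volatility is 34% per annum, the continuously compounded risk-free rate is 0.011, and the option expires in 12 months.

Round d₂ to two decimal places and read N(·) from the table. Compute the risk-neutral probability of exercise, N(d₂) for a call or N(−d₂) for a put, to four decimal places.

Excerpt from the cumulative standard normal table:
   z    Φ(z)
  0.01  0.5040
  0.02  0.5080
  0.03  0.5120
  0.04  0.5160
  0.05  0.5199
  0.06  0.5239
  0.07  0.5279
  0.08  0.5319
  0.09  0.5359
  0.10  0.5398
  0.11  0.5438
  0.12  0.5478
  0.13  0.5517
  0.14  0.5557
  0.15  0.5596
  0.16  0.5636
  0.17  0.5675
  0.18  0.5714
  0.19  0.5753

0.5438

σ√T = 0.34·√1 = 0.3400
d₁ = [ln(374/370) + (0.011 + ½·0.34²)·1] / (σ√T) = (0.0108 + 0.0688) / 0.3400 = 0.2340 ⇒ 0.23
d₂ = 0.2340 − 0.3400 = -0.1060 ⇒ -0.11
Risk-neutral Pr[S_T < K] = N(−d₂) = N(0.11) = 0.5438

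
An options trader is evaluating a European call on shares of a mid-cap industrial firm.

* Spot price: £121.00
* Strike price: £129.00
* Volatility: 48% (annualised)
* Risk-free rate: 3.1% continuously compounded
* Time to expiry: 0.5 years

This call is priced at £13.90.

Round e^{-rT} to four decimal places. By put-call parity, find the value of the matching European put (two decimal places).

£19.91

exp(−rT) = exp(−0.031·0.5) = 0.9846
Put-call parity: C − P = S − K·e^(−rT) = 121 − 129·0.9846 = 121 − 127.0134 = -6.0134
P = C − (C − P) = 13.90 − (-6.0134) = 19.9134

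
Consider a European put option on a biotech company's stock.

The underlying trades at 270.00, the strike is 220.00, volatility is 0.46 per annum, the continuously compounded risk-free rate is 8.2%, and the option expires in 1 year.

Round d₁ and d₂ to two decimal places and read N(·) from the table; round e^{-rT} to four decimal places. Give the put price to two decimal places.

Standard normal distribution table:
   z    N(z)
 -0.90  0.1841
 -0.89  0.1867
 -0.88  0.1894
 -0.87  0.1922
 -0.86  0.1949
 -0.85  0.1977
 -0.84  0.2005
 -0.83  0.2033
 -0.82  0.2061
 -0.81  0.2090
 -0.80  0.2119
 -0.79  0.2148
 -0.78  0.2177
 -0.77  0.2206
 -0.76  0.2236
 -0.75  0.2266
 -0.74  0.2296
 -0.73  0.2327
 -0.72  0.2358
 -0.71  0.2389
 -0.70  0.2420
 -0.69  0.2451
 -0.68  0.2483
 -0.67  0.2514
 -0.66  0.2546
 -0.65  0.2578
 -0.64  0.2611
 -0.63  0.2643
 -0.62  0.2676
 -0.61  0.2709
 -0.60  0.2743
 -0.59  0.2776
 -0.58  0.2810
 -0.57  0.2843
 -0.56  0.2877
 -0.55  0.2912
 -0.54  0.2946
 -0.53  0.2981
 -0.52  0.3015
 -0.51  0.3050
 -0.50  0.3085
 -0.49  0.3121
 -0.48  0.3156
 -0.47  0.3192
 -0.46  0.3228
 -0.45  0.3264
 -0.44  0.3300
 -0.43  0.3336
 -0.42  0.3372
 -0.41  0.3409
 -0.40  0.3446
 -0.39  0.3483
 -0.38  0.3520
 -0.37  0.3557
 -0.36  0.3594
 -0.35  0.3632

17.22

σ√T = 0.46·√1 = 0.4600
ln(S/K) + (r + σ²/2)T = ln(270/220) + (0.082 + 0.46²/2)·1 = 0.2048 + 0.1878 = 0.3926
d₁ = 0.3926 / 0.4600 = 0.8535 ≈ 0.85
d₂ = d₁ − σ√T = 0.8535 − 0.4600 = 0.3935 ≈ 0.39
e^(−rT) = e^(−0.082·1) = 0.9213
N(−d₂) = N(-0.39) = 0.3483;  N(−d₁) = N(-0.85) = 0.1977
P = 220·0.9213·0.3483 − 270·0.1977 = 70.5955 − 53.3790 = 17.2165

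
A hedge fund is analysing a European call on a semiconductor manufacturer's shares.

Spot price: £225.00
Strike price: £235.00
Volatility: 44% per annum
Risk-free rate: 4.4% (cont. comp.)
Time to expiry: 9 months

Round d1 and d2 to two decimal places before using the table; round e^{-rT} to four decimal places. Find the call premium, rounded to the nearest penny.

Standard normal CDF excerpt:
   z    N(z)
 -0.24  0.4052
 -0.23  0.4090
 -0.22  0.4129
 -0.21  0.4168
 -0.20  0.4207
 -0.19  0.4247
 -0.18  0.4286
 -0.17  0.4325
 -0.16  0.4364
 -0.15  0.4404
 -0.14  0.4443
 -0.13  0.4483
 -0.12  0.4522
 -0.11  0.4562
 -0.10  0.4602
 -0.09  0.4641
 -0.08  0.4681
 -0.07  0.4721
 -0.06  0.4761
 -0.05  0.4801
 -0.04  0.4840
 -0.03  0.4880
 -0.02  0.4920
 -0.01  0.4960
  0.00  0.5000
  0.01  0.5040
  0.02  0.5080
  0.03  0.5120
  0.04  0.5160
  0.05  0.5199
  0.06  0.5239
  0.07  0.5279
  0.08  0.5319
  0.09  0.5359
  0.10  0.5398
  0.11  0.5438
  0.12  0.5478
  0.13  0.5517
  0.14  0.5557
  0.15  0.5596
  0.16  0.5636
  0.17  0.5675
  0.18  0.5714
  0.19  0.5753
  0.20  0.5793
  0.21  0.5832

£32.93

T = 0.75;  σ√T = 0.3811
d₁ = [ln(225/235) + (0.044 + ½·0.44²)·0.75] / (σ√T) = (-0.0435 + 0.1056) / 0.3811 = 0.1630 which rounds to 0.16
d₂ = 0.1630 − 0.3811 = -0.2180 which rounds to -0.22
e^(−rT) = e^(−0.044·0.75) = 0.9675
C = 225·N(0.16) − 235·0.9675·N(-0.22) = 225·0.5636 − 235·0.9675·0.4129 = 126.8100 − 93.8780 = 32.9320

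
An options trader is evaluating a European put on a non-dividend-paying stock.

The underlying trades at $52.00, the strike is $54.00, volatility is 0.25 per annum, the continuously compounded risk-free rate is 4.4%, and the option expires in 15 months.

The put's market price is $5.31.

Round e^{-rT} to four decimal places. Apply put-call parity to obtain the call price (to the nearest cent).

$6.20

exp(−rT) = exp(−0.044·1.25) = 0.9465
Put-call parity: C − P = S − K·e^(−rT) = 52 − 54·0.9465 = 52 − 51.1110 = 0.8890
C = P + (C − P) = 5.31 + (0.8890) = 6.1990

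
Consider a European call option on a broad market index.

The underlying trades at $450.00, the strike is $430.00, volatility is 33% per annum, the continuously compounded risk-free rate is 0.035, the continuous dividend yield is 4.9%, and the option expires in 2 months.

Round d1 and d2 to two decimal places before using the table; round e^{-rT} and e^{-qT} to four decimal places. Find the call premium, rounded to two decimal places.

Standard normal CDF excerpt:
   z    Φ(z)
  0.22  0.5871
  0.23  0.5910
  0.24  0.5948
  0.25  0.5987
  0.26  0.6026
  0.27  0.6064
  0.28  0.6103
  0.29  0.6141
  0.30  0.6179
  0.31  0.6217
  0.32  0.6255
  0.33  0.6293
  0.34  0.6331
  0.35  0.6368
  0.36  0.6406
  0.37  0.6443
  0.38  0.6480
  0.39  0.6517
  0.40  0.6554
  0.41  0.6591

$34.94

σ√T = 0.33·√0.1667 = 0.1347
d₁ = [ln(450/430) + (0.035 − 0.049 + ½·0.33²)·0.1667] / (σ√T) = (0.0455 + 0.0067) / 0.1347 = 0.3875 which rounds to 0.39
d₂ = 0.3875 − 0.1347 = 0.2528 which rounds to 0.25
exp(−qT) = exp(−0.049·0.1667) = 0.9919;  exp(−rT) = exp(−0.035·0.1667) = 0.9942
C = 450·0.9919·N(0.39) − 430·0.9942·N(0.25) = 450·0.9919·0.6517 − 430·0.9942·0.5987 = 290.8896 − 255.9478 = 34.9417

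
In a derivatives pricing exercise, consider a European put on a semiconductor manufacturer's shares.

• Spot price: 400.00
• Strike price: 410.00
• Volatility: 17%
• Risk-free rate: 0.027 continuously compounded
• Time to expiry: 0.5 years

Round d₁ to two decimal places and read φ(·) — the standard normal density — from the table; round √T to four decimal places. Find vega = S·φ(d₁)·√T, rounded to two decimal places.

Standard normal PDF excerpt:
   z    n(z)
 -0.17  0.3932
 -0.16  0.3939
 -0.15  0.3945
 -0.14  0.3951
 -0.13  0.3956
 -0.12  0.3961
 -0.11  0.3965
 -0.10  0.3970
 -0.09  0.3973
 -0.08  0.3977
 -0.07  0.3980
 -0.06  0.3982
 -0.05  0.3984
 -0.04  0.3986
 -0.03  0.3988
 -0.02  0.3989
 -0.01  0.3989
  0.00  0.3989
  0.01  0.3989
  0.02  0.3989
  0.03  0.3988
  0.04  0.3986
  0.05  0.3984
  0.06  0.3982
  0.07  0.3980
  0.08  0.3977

T = 0.5;  σ√T = 0.1202
ln(S/K) + (r + σ²/2)T = ln(400/410) + (0.027 + 0.17²/2)·0.5 = -0.0247 + 0.0207 = -0.0040
d₁ = -0.0040 / 0.1202 = -0.0330 ⇒ -0.03
√T = √0.5 = 0.7071
φ(d₁) = φ(-0.03) = 0.3988
vega = S·φ(d₁)·√T = 400·0.3988·0.7071 = 112.7966

112.80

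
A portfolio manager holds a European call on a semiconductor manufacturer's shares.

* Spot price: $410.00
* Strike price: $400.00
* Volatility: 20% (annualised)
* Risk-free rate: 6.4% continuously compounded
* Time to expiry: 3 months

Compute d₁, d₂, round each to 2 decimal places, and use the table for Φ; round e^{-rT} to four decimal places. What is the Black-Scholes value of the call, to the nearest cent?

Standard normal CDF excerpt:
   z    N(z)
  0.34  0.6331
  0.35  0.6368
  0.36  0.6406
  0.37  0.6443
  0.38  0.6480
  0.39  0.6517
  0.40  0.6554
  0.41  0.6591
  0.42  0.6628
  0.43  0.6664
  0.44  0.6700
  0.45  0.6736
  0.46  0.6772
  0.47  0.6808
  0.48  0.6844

σ√T = 0.2·√0.25 = 0.1000
d₁ = [ln(410/400) + (0.064 + ½·0.2²)·0.25] / (σ√T) = (0.0247 + 0.0210) / 0.1000 = 0.4569 which rounds to 0.46
d₂ = 0.4569 − 0.1000 = 0.3569 which rounds to 0.36
exp(−rT) = exp(−0.064·0.25) = 0.9841
C = 410·N(0.46) − 400·0.9841·N(0.36) = 410·0.6772 − 400·0.9841·0.6406 = 277.6520 − 252.1658 = 25.4862

$25.49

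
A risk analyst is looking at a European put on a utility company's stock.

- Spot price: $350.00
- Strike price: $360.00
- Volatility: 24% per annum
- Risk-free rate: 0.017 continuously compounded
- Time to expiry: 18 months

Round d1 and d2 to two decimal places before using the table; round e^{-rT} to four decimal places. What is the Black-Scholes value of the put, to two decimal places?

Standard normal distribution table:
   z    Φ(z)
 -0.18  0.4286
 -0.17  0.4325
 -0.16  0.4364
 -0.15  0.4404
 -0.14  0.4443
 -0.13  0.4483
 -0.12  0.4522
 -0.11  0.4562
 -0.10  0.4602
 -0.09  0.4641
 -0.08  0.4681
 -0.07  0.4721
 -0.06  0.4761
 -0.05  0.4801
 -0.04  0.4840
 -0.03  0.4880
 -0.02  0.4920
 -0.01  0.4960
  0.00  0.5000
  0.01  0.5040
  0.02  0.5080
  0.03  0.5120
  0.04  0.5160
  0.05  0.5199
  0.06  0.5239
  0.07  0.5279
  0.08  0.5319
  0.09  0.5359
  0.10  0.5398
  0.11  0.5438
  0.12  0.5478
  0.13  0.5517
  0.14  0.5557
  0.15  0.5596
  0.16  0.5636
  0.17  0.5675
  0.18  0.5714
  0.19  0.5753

$42.28

T = 1.5;  σ√T = 0.2939
d₁ = [ln(350/360) + (0.017 + ½·0.24²)·1.5] / (σ√T) = (-0.0282 + 0.0687) / 0.2939 = 0.1379 ⇒ 0.14
d₂ = 0.1379 − 0.2939 = -0.1561 ⇒ -0.16
exp(−rT) = exp(−0.017·1.5) = 0.9748
N(−d₂) = N(0.16) = 0.5636;  N(−d₁) = N(-0.14) = 0.4443
P = 360·0.9748·0.5636 − 350·0.4443 = 197.7830 − 155.5050 = 42.2780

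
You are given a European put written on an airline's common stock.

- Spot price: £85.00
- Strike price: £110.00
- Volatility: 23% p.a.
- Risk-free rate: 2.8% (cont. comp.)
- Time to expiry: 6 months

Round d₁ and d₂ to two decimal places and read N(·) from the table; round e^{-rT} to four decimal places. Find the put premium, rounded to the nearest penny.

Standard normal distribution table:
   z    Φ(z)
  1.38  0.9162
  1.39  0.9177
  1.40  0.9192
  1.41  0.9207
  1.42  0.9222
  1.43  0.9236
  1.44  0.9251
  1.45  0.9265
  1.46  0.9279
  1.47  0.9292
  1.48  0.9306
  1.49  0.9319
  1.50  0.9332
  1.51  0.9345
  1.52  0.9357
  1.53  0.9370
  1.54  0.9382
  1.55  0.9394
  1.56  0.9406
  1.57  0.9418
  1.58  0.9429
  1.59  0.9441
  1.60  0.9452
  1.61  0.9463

T = 0.5;  σ√T = 0.1626
d₁ = [ln(85/110) + (0.028 + 0.23²/2)·0.5] / 0.1626 = [-0.2578 + 0.0272] / 0.1626 = -1.4179 ≈ -1.42
d₂ = d₁ − σ√T = -1.4179 − 0.1626 = -1.5806 ≈ -1.58
exp(−rT) = exp(−0.028·0.5) = 0.9861
N(−d₂) = N(1.58) = 0.9429;  N(−d₁) = N(1.42) = 0.9222
P = 110·0.9861·0.9429 − 85·0.9222 = 102.2773 − 78.3870 = 23.8903

£23.89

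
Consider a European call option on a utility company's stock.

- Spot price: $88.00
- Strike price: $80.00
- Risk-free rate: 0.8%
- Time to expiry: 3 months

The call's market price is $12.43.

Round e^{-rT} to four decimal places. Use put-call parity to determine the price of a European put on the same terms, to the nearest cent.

e^(−rT) = e^(−0.008·0.25) = 0.9980
Put-call parity: C − P = S − K·e^(−rT) = 88 − 80·0.9980 = 88 − 79.8400 = 8.1600
P = C − (C − P) = 12.43 − (8.1600) = 4.2700

$4.27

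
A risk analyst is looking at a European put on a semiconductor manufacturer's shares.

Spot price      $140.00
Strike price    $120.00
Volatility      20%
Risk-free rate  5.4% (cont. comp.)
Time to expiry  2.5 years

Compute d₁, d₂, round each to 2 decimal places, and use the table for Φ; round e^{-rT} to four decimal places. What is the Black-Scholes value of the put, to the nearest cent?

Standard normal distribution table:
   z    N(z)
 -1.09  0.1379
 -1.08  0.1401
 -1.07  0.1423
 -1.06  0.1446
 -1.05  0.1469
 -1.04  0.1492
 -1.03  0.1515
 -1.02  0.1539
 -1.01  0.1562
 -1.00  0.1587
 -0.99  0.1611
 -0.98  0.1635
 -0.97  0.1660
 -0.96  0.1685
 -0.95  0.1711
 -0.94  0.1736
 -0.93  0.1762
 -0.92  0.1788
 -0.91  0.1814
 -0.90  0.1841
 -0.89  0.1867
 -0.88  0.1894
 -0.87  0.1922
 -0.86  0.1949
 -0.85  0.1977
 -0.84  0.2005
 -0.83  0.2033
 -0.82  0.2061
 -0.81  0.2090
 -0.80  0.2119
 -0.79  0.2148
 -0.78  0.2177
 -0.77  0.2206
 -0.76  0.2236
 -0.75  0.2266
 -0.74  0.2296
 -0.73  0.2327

σ√T = 0.2 × 1.5811 = 0.3162
d₁ = [ln(140/120) + (0.054 + 0.2²/2)·2.5] / 0.3162 = [0.1542 + 0.1850] / 0.3162 = 1.0725 → 1.07
d₂ = d₁ − σ√T = 1.0725 − 0.3162 = 0.7563 → 0.76
exp(−rT) = exp(−0.054·2.5) = 0.8737
N(−d₂) = N(-0.76) = 0.2236;  N(−d₁) = N(-1.07) = 0.1423
P = 120·0.8737·0.2236 − 140·0.1423 = 23.4431 − 19.9220 = 3.5211

$3.52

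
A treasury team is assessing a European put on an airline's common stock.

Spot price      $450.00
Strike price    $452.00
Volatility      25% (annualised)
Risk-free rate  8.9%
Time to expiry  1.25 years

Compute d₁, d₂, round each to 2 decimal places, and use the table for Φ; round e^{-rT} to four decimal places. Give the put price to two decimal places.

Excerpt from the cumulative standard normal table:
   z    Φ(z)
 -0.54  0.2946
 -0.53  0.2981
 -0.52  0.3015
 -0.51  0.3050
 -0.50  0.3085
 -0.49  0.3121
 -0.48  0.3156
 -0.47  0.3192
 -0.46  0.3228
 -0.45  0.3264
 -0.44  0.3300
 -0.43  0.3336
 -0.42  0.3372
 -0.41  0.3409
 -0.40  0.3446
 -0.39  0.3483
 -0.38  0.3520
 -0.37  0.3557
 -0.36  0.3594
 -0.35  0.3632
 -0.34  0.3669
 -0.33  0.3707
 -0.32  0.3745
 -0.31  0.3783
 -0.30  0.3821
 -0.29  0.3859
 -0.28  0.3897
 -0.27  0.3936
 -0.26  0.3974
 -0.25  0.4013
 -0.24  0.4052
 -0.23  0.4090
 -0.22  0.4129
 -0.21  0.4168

σ√T = 0.25 × 1.1180 = 0.2795
ln(S/K) + (r + σ²/2)T = ln(450/452) + (0.089 + 0.25²/2)·1.25 = -0.0044 + 0.1503 = 0.1459
d₁ = 0.1459 / 0.2795 = 0.5219 ⇒ 0.52
d₂ = d₁ − σ√T = 0.5219 − 0.2795 = 0.2424 ⇒ 0.24
exp(−rT) = exp(−0.089·1.25) = 0.8947
N(−d₂) = N(-0.24) = 0.4052;  N(−d₁) = N(-0.52) = 0.3015
P = 452·0.8947·0.4052 − 450·0.3015 = 163.8647 − 135.6750 = 28.1897

$28.19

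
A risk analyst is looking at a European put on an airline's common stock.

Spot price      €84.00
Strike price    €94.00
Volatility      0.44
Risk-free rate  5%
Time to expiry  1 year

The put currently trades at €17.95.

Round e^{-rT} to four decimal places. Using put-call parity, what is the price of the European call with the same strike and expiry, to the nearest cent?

€12.54

exp(−rT) = exp(−0.05·1) = 0.9512
Put-call parity: C − P = S − K·e^(−rT) = 84 − 94·0.9512 = 84 − 89.4128 = -5.4128
C = P + (C − P) = 17.95 + (-5.4128) = 12.5372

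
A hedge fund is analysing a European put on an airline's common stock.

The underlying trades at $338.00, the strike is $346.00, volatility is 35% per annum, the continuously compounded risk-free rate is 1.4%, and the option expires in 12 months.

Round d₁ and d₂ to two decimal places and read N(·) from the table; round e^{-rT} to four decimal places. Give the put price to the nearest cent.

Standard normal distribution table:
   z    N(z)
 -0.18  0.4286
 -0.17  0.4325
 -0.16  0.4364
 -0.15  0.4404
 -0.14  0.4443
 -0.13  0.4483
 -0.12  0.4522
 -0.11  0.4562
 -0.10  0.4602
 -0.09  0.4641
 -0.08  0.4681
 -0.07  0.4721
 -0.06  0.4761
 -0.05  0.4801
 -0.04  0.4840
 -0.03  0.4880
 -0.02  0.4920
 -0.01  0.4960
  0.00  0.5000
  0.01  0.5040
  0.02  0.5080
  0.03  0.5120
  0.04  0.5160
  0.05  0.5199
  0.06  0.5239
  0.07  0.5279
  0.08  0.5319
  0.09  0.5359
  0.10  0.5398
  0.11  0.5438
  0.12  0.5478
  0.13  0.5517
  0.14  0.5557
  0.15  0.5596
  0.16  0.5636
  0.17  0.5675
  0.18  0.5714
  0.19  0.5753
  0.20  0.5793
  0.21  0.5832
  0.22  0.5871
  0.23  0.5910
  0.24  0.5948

$48.80

σ√T = 0.35·√1 = 0.3500
ln(S/K) + (r + σ²/2)T = ln(338/346) + (0.014 + 0.35²/2)·1 = -0.0234 + 0.0752 = 0.0519
d₁ = 0.0519 / 0.3500 = 0.1482 which rounds to 0.15
d₂ = d₁ − σ√T = 0.1482 − 0.3500 = -0.2018 which rounds to -0.20
exp(−rT) = exp(−0.014·1) = 0.9861
N(−d₂) = N(0.20) = 0.5793;  N(−d₁) = N(-0.15) = 0.4404
P = 346·0.9861·0.5793 − 338·0.4404 = 197.6517 − 148.8552 = 48.7965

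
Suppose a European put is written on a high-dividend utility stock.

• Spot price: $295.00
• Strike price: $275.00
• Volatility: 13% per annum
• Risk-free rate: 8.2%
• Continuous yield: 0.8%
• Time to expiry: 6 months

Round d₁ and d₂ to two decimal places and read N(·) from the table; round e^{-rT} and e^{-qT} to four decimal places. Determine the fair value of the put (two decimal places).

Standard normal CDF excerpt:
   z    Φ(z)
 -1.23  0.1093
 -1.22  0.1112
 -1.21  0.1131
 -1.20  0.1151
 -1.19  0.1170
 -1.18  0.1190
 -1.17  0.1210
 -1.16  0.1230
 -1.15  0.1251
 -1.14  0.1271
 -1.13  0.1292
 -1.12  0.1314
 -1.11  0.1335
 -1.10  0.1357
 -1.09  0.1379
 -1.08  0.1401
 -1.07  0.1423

σ√T = 0.13 × 0.7071 = 0.0919
d₁ = [ln(295/275) + (0.082 − 0.008 + 0.13²/2)·0.5] / 0.0919 = [0.0702 + 0.0412] / 0.0919 = 1.2122 which rounds to 1.21
d₂ = d₁ − σ√T = 1.2122 − 0.0919 = 1.1203 which rounds to 1.12
e^(−qT) = e^(−0.008·0.5) = 0.9960;  e^(−rT) = e^(−0.082·0.5) = 0.9598
N(−d₂) = N(-1.12) = 0.1314;  N(−d₁) = N(-1.21) = 0.1131
P = 275·0.9598·0.1314 − 295·0.9960·0.1131 = 34.6824 − 33.2310 = 1.4513

$1.45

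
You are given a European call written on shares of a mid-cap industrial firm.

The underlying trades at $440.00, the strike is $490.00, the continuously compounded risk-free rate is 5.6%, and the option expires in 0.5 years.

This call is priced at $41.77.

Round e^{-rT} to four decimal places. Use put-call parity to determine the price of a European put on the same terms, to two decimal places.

e^(−rT) = e^(−0.056·0.5) = 0.9724
Put-call parity: C − P = S − K·e^(−rT) = 440 − 490·0.9724 = 440 − 476.4760 = -36.4760
P = C − (C − P) = 41.77 − (-36.4760) = 78.2460

$78.25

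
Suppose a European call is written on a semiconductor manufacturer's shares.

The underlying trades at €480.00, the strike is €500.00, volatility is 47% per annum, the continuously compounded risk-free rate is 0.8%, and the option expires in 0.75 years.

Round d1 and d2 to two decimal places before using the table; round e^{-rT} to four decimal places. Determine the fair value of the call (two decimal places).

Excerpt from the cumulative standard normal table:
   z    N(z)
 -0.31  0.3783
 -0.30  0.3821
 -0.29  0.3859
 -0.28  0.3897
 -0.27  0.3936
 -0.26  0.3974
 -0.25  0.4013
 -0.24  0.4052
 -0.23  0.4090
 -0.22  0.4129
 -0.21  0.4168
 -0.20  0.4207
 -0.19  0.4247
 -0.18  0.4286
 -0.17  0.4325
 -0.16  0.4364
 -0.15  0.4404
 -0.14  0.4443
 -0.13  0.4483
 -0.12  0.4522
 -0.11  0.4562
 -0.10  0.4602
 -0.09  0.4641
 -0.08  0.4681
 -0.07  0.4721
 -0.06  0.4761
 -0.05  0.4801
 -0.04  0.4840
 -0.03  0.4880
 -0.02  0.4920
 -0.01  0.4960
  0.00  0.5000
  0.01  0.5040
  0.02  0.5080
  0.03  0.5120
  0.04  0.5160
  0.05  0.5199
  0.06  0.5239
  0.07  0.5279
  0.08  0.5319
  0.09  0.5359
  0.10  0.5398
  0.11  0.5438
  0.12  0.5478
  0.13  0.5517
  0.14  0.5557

T = 0.75;  σ√T = 0.4070
d₁ = [ln(480/500) + (0.008 + ½·0.47²)·0.75] / (σ√T) = (-0.0408 + 0.0888) / 0.4070 = 0.1180 → 0.12
d₂ = 0.1180 − 0.4070 = -0.2891 → -0.29
e^(−rT) = e^(−0.008·0.75) = 0.9940
C = 480·N(0.12) − 500·0.9940·N(-0.29) = 480·0.5478 − 500·0.9940·0.3859 = 262.9440 − 191.7923 = 71.1517

€71.15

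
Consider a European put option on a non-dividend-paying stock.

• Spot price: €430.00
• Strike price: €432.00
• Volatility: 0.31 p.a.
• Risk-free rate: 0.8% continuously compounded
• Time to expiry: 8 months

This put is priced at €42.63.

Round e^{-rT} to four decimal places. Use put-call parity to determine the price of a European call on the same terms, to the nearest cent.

€42.92

e^(−rT) = e^(−0.008·0.6667) = 0.9947
Put-call parity: C − P = S − K·e^(−rT) = 430 − 432·0.9947 = 430 − 429.7104 = 0.2896
C = P + (C − P) = 42.63 + (0.2896) = 42.9196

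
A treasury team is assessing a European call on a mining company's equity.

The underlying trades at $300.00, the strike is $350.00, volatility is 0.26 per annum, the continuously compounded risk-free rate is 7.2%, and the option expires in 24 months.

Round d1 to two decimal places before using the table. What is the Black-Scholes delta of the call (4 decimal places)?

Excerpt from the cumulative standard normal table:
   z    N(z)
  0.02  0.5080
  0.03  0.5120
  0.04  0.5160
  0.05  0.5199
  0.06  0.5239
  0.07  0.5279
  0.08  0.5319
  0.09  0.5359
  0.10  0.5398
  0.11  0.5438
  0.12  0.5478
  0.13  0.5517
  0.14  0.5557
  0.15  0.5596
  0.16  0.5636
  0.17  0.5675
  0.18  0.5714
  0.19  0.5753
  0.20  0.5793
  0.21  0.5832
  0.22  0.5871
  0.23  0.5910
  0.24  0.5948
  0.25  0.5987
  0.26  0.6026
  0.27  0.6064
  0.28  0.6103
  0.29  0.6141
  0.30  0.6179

σ√T = 0.26 × 1.4142 = 0.3677
d₁ = [ln(300/350) + (0.072 + ½·0.26²)·2] / (σ√T) = (-0.1542 + 0.2116) / 0.3677 = 0.1562 → 0.16
N(d₁) = N(0.16) = 0.5636
Δ_call = N(d₁) = 0.5636

0.5636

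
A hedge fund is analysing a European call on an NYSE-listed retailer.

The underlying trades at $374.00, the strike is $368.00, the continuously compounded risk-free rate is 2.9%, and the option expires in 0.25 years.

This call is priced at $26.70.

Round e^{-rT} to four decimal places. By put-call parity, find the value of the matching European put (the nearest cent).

e^(−rT) = e^(−0.029·0.25) = 0.9928
Put-call parity: C − P = S − K·e^(−rT) = 374 − 368·0.9928 = 374 − 365.3504 = 8.6496
P = C − (C − P) = 26.70 − (8.6496) = 18.0504

$18.05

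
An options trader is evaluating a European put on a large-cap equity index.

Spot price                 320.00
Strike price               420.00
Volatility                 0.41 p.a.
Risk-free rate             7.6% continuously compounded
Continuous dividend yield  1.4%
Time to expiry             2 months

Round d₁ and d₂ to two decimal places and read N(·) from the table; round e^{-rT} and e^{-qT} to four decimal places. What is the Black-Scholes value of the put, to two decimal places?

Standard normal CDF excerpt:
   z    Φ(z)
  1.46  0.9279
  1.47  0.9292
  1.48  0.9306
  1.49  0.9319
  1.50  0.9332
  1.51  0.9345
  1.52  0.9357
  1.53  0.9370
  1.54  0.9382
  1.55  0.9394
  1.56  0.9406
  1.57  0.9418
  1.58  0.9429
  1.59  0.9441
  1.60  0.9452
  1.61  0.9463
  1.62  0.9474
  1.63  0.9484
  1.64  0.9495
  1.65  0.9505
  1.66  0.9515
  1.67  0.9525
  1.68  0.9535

σ√T = 0.41·√0.1667 = 0.1674
ln(S/K) + (r − q + σ²/2)T = ln(320/420) + (0.076 − 0.014 + 0.41²/2)·0.1667 = -0.2719 + 0.0243 = -0.2476
d₁ = -0.2476 / 0.1674 = -1.4792 ≈ -1.48
d₂ = d₁ − σ√T = -1.4792 − 0.1674 = -1.6466 ≈ -1.65
e^(−qT) = e^(−0.014·0.1667) = 0.9977;  e^(−rT) = e^(−0.076·0.1667) = 0.9874
P = 420·0.9874·N(1.65) − 320·0.9977·N(1.48) = 420·0.9874·0.9505 − 320·0.9977·0.9306 = 394.1800 − 297.1071 = 97.0729

97.07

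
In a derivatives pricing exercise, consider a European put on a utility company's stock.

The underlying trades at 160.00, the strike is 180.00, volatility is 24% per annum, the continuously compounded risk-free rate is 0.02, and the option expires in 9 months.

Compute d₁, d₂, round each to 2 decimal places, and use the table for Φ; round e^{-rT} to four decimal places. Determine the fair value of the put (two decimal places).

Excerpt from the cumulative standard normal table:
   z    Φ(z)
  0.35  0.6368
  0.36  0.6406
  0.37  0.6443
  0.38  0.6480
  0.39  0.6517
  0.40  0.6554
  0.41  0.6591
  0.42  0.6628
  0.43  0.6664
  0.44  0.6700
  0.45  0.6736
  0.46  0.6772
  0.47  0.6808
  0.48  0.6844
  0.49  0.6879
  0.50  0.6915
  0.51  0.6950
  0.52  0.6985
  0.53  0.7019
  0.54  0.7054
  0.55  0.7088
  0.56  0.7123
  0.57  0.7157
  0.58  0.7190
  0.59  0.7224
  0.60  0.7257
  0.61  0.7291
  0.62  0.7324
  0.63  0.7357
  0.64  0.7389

T = 0.75;  σ√T = 0.2078
d₁ = [ln(160/180) + (0.02 + 0.24²/2)·0.75] / 0.2078 = [-0.1178 + 0.0366] / 0.2078 = -0.3906 ⇒ -0.39
d₂ = d₁ − σ√T = -0.3906 − 0.2078 = -0.5984 ⇒ -0.60
exp(−rT) = exp(−0.02·0.75) = 0.9851
N(−d₂) = N(0.60) = 0.7257;  N(−d₁) = N(0.39) = 0.6517
P = 180·0.9851·0.7257 − 160·0.6517 = 128.6797 − 104.2720 = 24.4077

24.41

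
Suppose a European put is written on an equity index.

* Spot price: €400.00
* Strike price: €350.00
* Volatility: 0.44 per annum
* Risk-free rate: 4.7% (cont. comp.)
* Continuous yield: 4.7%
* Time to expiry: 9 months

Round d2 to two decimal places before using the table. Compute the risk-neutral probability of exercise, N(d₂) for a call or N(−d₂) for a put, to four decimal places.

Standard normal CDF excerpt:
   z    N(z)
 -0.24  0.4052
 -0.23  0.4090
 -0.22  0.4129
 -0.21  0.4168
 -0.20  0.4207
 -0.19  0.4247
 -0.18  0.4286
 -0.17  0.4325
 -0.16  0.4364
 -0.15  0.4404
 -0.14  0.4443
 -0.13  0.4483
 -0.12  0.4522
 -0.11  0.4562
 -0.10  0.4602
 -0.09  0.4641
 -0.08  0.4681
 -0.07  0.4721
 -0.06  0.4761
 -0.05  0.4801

0.4364

T = 0.75;  σ√T = 0.3811
d₁ = [ln(400/350) + (0.047 − 0.047 + ½·0.44²)·0.75] / (σ√T) = (0.1335 + 0.0726) / 0.3811 = 0.5410 ⇒ 0.54
d₂ = 0.5410 − 0.3811 = 0.1599 ⇒ 0.16
Risk-neutral Pr[S_T < K] = N(−d₂) = N(-0.16) = 0.4364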